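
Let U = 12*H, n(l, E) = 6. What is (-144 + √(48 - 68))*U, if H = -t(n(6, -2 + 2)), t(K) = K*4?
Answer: 41472 - 576*I*√5 ≈ 41472.0 - 1288.0*I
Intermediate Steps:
t(K) = 4*K
H = -24 (H = -4*6 = -1*24 = -24)
U = -288 (U = 12*(-24) = -288)
(-144 + √(48 - 68))*U = (-144 + √(48 - 68))*(-288) = (-144 + √(-20))*(-288) = (-144 + 2*I*√5)*(-288) = 41472 - 576*I*√5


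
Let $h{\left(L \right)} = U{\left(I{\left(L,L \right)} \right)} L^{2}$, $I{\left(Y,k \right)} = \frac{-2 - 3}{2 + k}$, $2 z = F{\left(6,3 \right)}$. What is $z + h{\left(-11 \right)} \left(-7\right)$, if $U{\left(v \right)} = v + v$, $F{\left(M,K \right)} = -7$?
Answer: $- \frac{17003}{18} \approx -944.61$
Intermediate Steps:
$z = - \frac{7}{2}$ ($z = \frac{1}{2} \left(-7\right) = - \frac{7}{2} \approx -3.5$)
$I{\left(Y,k \right)} = - \frac{5}{2 + k}$
$U{\left(v \right)} = 2 v$
$h{\left(L \right)} = - \frac{10 L^{2}}{2 + L}$ ($h{\left(L \right)} = 2 \left(- \frac{5}{2 + L}\right) L^{2} = - \frac{10}{2 + L} L^{2} = - \frac{10 L^{2}}{2 + L}$)
$z + h{\left(-11 \right)} \left(-7\right) = - \frac{7}{2} + - \frac{10 \left(-11\right)^{2}}{2 - 11} \left(-7\right) = - \frac{7}{2} + \left(-10\right) 121 \frac{1}{-9} \left(-7\right) = - \frac{7}{2} + \left(-10\right) 121 \left(- \frac{1}{9}\right) \left(-7\right) = - \frac{7}{2} + \frac{1210}{9} \left(-7\right) = - \frac{7}{2} - \frac{8470}{9} = - \frac{17003}{18}$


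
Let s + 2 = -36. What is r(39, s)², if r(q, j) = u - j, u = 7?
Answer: 2025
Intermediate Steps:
s = -38 (s = -2 - 36 = -38)
r(q, j) = 7 - j
r(39, s)² = (7 - 1*(-38))² = (7 + 38)² = 45² = 2025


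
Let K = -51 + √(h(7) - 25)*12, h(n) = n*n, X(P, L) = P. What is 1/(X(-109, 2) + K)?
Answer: -5/692 - 3*√6/2768 ≈ -0.0098802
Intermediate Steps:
h(n) = n²
K = -51 + 24*√6 (K = -51 + √(7² - 25)*12 = -51 + √(49 - 25)*12 = -51 + √24*12 = -51 + (2*√6)*12 = -51 + 24*√6 ≈ 7.7878)
1/(X(-109, 2) + K) = 1/(-109 + (-51 + 24*√6)) = 1/(-160 + 24*√6)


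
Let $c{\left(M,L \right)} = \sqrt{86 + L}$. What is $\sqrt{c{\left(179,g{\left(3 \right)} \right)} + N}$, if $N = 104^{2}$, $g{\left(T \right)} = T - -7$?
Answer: $2 \sqrt{2704 + \sqrt{6}} \approx 104.05$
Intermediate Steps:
$g{\left(T \right)} = 7 + T$ ($g{\left(T \right)} = T + 7 = 7 + T$)
$N = 10816$
$\sqrt{c{\left(179,g{\left(3 \right)} \right)} + N} = \sqrt{\sqrt{86 + \left(7 + 3\right)} + 10816} = \sqrt{\sqrt{86 + 10} + 10816} = \sqrt{\sqrt{96} + 10816} = \sqrt{4 \sqrt{6} + 10816} = \sqrt{10816 + 4 \sqrt{6}}$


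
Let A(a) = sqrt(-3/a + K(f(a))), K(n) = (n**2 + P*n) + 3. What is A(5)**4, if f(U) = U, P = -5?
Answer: 144/25 ≈ 5.7600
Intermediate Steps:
K(n) = 3 + n**2 - 5*n (K(n) = (n**2 - 5*n) + 3 = 3 + n**2 - 5*n)
A(a) = sqrt(3 + a**2 - 5*a - 3/a) (A(a) = sqrt(-3/a + (3 + a**2 - 5*a)) = sqrt(3 + a**2 - 5*a - 3/a))
A(5)**4 = (sqrt(3 + 5**2 - 5*5 - 3/5))**4 = (sqrt(3 + 25 - 25 - 3*1/5))**4 = (sqrt(3 + 25 - 25 - 3/5))**4 = (sqrt(12/5))**4 = (2*sqrt(15)/5)**4 = 144/25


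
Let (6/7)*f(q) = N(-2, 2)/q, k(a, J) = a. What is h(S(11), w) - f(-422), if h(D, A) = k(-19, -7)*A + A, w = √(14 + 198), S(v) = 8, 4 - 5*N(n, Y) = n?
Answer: 7/2110 - 36*√53 ≈ -262.08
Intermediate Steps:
N(n, Y) = ⅘ - n/5
w = 2*√53 (w = √212 = 2*√53 ≈ 14.560)
h(D, A) = -18*A (h(D, A) = -19*A + A = -18*A)
f(q) = 7/(5*q) (f(q) = 7*((⅘ - ⅕*(-2))/q)/6 = 7*((⅘ + ⅖)/q)/6 = 7*(6/(5*q))/6 = 7/(5*q))
h(S(11), w) - f(-422) = -36*√53 - 7/(5*(-422)) = -36*√53 - 7*(-1)/(5*422) = -36*√53 - 1*(-7/2110) = -36*√53 + 7/2110 = 7/2110 - 36*√53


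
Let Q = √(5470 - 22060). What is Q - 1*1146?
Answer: -1146 + I*√16590 ≈ -1146.0 + 128.8*I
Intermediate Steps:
Q = I*√16590 (Q = √(-16590) = I*√16590 ≈ 128.8*I)
Q - 1*1146 = I*√16590 - 1*1146 = I*√16590 - 1146 = -1146 + I*√16590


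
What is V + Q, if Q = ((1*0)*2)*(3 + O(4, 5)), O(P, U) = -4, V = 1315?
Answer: 1315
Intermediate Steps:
Q = 0 (Q = ((1*0)*2)*(3 - 4) = (0*2)*(-1) = 0*(-1) = 0)
V + Q = 1315 + 0 = 1315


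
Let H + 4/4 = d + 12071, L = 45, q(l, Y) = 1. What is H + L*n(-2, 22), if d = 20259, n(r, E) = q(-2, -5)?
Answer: 32374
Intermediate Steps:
n(r, E) = 1
H = 32329 (H = -1 + (20259 + 12071) = -1 + 32330 = 32329)
H + L*n(-2, 22) = 32329 + 45*1 = 32329 + 45 = 32374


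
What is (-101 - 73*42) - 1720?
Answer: -4887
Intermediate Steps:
(-101 - 73*42) - 1720 = (-101 - 3066) - 1720 = -3167 - 1720 = -4887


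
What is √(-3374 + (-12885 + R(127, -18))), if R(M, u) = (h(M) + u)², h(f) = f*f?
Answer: √259548062 ≈ 16111.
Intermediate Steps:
h(f) = f²
R(M, u) = (u + M²)² (R(M, u) = (M² + u)² = (u + M²)²)
√(-3374 + (-12885 + R(127, -18))) = √(-3374 + (-12885 + (-18 + 127²)²)) = √(-3374 + (-12885 + (-18 + 16129)²)) = √(-3374 + (-12885 + 16111²)) = √(-3374 + (-12885 + 259564321)) = √(-3374 + 259551436) = √259548062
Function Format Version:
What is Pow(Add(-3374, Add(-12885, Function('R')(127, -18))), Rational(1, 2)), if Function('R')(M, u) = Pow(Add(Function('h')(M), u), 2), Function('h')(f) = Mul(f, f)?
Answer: Pow(259548062, Rational(1, 2)) ≈ 16111.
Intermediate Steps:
Function('h')(f) = Pow(f, 2)
Function('R')(M, u) = Pow(Add(u, Pow(M, 2)), 2) (Function('R')(M, u) = Pow(Add(Pow(M, 2), u), 2) = Pow(Add(u, Pow(M, 2)), 2))
Pow(Add(-3374, Add(-12885, Function('R')(127, -18))), Rational(1, 2)) = Pow(Add(-3374, Add(-12885, Pow(Add(-18, Pow(127, 2)), 2))), Rational(1, 2)) = Pow(Add(-3374, Add(-12885, Pow(Add(-18, 16129), 2))), Rational(1, 2)) = Pow(Add(-3374, Add(-12885, Pow(16111, 2))), Rational(1, 2)) = Pow(Add(-3374, Add(-12885, 259564321)), Rational(1, 2)) = Pow(Add(-3374, 259551436), Rational(1, 2)) = Pow(259548062, Rational(1, 2))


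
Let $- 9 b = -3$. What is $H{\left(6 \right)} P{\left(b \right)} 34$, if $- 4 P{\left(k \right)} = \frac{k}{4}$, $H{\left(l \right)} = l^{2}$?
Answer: $- \frac{51}{2} \approx -25.5$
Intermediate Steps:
$b = \frac{1}{3}$ ($b = \left(- \frac{1}{9}\right) \left(-3\right) = \frac{1}{3} \approx 0.33333$)
$P{\left(k \right)} = - \frac{k}{16}$ ($P{\left(k \right)} = - \frac{k \frac{1}{4}}{4} = - \frac{\frac{1}{4} k}{4} = - \frac{k}{16}$)
$H{\left(6 \right)} P{\left(b \right)} 34 = 6^{2} \left(\left(- \frac{1}{16}\right) \frac{1}{3}\right) 34 = 36 \left(- \frac{1}{48}\right) 34 = \left(- \frac{3}{4}\right) 34 = - \frac{51}{2}$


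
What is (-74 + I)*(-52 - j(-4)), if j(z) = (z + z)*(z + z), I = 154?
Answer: -9280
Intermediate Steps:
j(z) = 4*z**2 (j(z) = (2*z)*(2*z) = 4*z**2)
(-74 + I)*(-52 - j(-4)) = (-74 + 154)*(-52 - 4*(-4)**2) = 80*(-52 - 4*16) = 80*(-52 - 1*64) = 80*(-52 - 64) = 80*(-116) = -9280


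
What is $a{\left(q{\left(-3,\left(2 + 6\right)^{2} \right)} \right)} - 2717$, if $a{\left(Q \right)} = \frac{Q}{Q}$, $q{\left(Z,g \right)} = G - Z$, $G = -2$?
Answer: $-2716$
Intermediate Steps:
$q{\left(Z,g \right)} = -2 - Z$
$a{\left(Q \right)} = 1$
$a{\left(q{\left(-3,\left(2 + 6\right)^{2} \right)} \right)} - 2717 = 1 - 2717 = -2716$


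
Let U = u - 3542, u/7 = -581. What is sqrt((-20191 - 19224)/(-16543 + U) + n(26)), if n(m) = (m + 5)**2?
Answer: sqrt(140380402506)/12076 ≈ 31.026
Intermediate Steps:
u = -4067 (u = 7*(-581) = -4067)
n(m) = (5 + m)**2
U = -7609 (U = -4067 - 3542 = -7609)
sqrt((-20191 - 19224)/(-16543 + U) + n(26)) = sqrt((-20191 - 19224)/(-16543 - 7609) + (5 + 26)**2) = sqrt(-39415/(-24152) + 31**2) = sqrt(-39415*(-1/24152) + 961) = sqrt(39415/24152 + 961) = sqrt(23249487/24152) = sqrt(140380402506)/12076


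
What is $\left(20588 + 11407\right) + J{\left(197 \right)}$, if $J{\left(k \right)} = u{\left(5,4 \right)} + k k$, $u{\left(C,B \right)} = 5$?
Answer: $70809$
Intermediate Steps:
$J{\left(k \right)} = 5 + k^{2}$ ($J{\left(k \right)} = 5 + k k = 5 + k^{2}$)
$\left(20588 + 11407\right) + J{\left(197 \right)} = \left(20588 + 11407\right) + \left(5 + 197^{2}\right) = 31995 + \left(5 + 38809\right) = 31995 + 38814 = 70809$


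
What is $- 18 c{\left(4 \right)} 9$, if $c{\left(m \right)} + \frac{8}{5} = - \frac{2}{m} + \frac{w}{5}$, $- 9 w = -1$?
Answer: $\frac{1683}{5} \approx 336.6$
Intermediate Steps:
$w = \frac{1}{9}$ ($w = \left(- \frac{1}{9}\right) \left(-1\right) = \frac{1}{9} \approx 0.11111$)
$c{\left(m \right)} = - \frac{71}{45} - \frac{2}{m}$ ($c{\left(m \right)} = - \frac{8}{5} + \left(- \frac{2}{m} + \frac{1}{9 \cdot 5}\right) = - \frac{8}{5} + \left(- \frac{2}{m} + \frac{1}{9} \cdot \frac{1}{5}\right) = - \frac{8}{5} + \left(- \frac{2}{m} + \frac{1}{45}\right) = - \frac{8}{5} + \left(\frac{1}{45} - \frac{2}{m}\right) = - \frac{71}{45} - \frac{2}{m}$)
$- 18 c{\left(4 \right)} 9 = - 18 \left(- \frac{71}{45} - \frac{2}{4}\right) 9 = - 18 \left(- \frac{71}{45} - \frac{1}{2}\right) 9 = \left(-18\right) \left(- \frac{187}{90}\right) 9 = \frac{187}{5} \cdot 9 = \frac{1683}{5}$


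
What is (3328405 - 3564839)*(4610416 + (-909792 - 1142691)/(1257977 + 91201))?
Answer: -245113877746712535/224863 ≈ -1.0901e+12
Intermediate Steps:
(3328405 - 3564839)*(4610416 + (-909792 - 1142691)/(1257977 + 91201)) = -236434*(4610416 - 2052483/1349178) = -236434*(4610416 - 2052483*1/1349178) = -236434*(4610416 - 684161/449726) = -236434*2073423261855/449726 = -245113877746712535/224863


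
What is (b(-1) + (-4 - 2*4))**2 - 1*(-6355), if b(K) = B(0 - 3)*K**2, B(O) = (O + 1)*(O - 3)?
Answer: 6355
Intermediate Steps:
B(O) = (1 + O)*(-3 + O)
b(K) = 12*K**2 (b(K) = (-3 + (0 - 3)**2 - 2*(0 - 3))*K**2 = (-3 + (-3)**2 - 2*(-3))*K**2 = (-3 + 9 + 6)*K**2 = 12*K**2)
(b(-1) + (-4 - 2*4))**2 - 1*(-6355) = (12*(-1)**2 + (-4 - 2*4))**2 - 1*(-6355) = (12*1 + (-4 - 8))**2 + 6355 = (12 - 12)**2 + 6355 = 0**2 + 6355 = 0 + 6355 = 6355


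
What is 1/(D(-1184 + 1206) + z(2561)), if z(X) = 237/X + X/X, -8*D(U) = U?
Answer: -10244/16979 ≈ -0.60333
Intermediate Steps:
D(U) = -U/8
z(X) = 1 + 237/X (z(X) = 237/X + 1 = 1 + 237/X)
1/(D(-1184 + 1206) + z(2561)) = 1/(-(-1184 + 1206)/8 + (237 + 2561)/2561) = 1/(-1/8*22 + (1/2561)*2798) = 1/(-11/4 + 2798/2561) = 1/(-16979/10244) = -10244/16979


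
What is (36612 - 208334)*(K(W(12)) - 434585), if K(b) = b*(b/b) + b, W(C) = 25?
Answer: 74619219270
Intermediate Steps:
K(b) = 2*b (K(b) = b*1 + b = b + b = 2*b)
(36612 - 208334)*(K(W(12)) - 434585) = (36612 - 208334)*(2*25 - 434585) = -171722*(50 - 434585) = -171722*(-434535) = 74619219270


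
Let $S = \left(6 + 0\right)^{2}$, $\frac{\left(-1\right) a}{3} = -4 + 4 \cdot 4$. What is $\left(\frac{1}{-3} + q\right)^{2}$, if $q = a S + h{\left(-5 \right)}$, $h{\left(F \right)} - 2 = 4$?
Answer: $\frac{14984641}{9} \approx 1.665 \cdot 10^{6}$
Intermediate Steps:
$a = -36$ ($a = - 3 \left(-4 + 4 \cdot 4\right) = - 3 \left(-4 + 16\right) = \left(-3\right) 12 = -36$)
$h{\left(F \right)} = 6$ ($h{\left(F \right)} = 2 + 4 = 6$)
$S = 36$ ($S = 6^{2} = 36$)
$q = -1290$ ($q = \left(-36\right) 36 + 6 = -1296 + 6 = -1290$)
$\left(\frac{1}{-3} + q\right)^{2} = \left(\frac{1}{-3} - 1290\right)^{2} = \left(- \frac{1}{3} - 1290\right)^{2} = \left(- \frac{3871}{3}\right)^{2} = \frac{14984641}{9}$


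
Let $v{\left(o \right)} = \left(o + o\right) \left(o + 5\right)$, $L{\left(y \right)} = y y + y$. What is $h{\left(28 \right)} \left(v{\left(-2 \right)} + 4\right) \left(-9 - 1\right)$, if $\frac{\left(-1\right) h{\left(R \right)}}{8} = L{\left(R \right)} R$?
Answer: $-14551040$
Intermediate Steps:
$L{\left(y \right)} = y + y^{2}$ ($L{\left(y \right)} = y^{2} + y = y + y^{2}$)
$v{\left(o \right)} = 2 o \left(5 + o\right)$
$h{\left(R \right)} = - 8 R^{2} \left(1 + R\right)$ ($h{\left(R \right)} = - 8 R \left(1 + R\right) R = - 8 R^{2} \left(1 + R\right)$)
$h{\left(28 \right)} \left(v{\left(-2 \right)} + 4\right) \left(-9 - 1\right) = 8 \cdot 28^{2} \left(-1 - 28\right) \left(2 \left(-2\right) \left(5 - 2\right) + 4\right) \left(-9 - 1\right) = 8 \cdot 784 \left(-1 - 28\right) \left(2 \left(-2\right) 3 + 4\right) \left(-10\right) = 8 \cdot 784 \left(-29\right) \left(-12 + 4\right) \left(-10\right) = - 181888 \left(\left(-8\right) \left(-10\right)\right) = \left(-181888\right) 80 = -14551040$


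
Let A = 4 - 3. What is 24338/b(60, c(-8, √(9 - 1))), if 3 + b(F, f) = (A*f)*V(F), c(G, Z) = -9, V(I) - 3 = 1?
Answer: -24338/39 ≈ -624.05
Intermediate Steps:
V(I) = 4 (V(I) = 3 + 1 = 4)
A = 1
b(F, f) = -3 + 4*f (b(F, f) = -3 + (1*f)*4 = -3 + f*4 = -3 + 4*f)
24338/b(60, c(-8, √(9 - 1))) = 24338/(-3 + 4*(-9)) = 24338/(-3 - 36) = 24338/(-39) = 24338*(-1/39) = -24338/39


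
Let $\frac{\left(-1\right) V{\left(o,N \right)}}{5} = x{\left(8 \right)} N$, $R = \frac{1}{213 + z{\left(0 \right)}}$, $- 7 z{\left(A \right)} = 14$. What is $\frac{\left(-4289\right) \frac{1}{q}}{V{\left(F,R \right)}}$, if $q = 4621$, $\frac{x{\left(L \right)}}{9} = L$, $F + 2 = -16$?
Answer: $\frac{904979}{1663560} \approx 0.544$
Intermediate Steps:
$F = -18$ ($F = -2 - 16 = -18$)
$z{\left(A \right)} = -2$ ($z{\left(A \right)} = \left(- \frac{1}{7}\right) 14 = -2$)
$x{\left(L \right)} = 9 L$
$R = \frac{1}{211}$ ($R = \frac{1}{213 - 2} = \frac{1}{211} \approx 0.0047393$)
$V{\left(o,N \right)} = - 360 N$ ($V{\left(o,N \right)} = - 5 \cdot 9 \cdot 8 N = - 5 \cdot 72 N = - 360 N$)
$\frac{\left(-4289\right) \frac{1}{q}}{V{\left(F,R \right)}} = \frac{\left(-4289\right) \frac{1}{4621}}{\left(-360\right) \frac{1}{211}} = \frac{\left(-4289\right) \frac{1}{4621}}{- \frac{360}{211}} = \left(- \frac{4289}{4621}\right) \left(- \frac{211}{360}\right) = \frac{904979}{1663560}$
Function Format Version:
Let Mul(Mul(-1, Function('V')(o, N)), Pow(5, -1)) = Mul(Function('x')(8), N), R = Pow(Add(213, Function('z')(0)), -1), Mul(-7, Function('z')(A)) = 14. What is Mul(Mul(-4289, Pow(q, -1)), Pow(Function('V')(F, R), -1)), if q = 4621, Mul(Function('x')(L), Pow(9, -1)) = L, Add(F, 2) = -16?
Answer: Rational(904979, 1663560) ≈ 0.54400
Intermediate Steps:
F = -18 (F = Add(-2, -16) = -18)
Function('z')(A) = -2 (Function('z')(A) = Mul(Rational(-1, 7), 14) = -2)
Function('x')(L) = Mul(9, L)
R = Rational(1, 211) (R = Pow(Add(213, -2), -1) = Pow(211, -1) = Rational(1, 211) ≈ 0.0047393)
Function('V')(o, N) = Mul(-360, N) (Function('V')(o, N) = Mul(-5, Mul(Mul(9, 8), N)) = Mul(-5, Mul(72, N)) = Mul(-360, N))
Mul(Mul(-4289, Pow(q, -1)), Pow(Function('V')(F, R), -1)) = Mul(Mul(-4289, Pow(4621, -1)), Pow(Mul(-360, Rational(1, 211)), -1)) = Mul(Mul(-4289, Rational(1, 4621)), Pow(Rational(-360, 211), -1)) = Mul(Rational(-4289, 4621), Rational(-211, 360)) = Rational(904979, 1663560)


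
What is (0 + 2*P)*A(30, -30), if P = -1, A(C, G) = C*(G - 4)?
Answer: 2040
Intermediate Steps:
A(C, G) = C*(-4 + G)
(0 + 2*P)*A(30, -30) = (0 + 2*(-1))*(30*(-4 - 30)) = (0 - 2)*(30*(-34)) = -2*(-1020) = 2040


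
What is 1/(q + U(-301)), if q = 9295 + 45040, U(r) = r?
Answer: 1/54034 ≈ 1.8507e-5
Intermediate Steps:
q = 54335
1/(q + U(-301)) = 1/(54335 - 301) = 1/54034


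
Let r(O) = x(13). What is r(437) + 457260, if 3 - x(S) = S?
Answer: 457250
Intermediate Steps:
x(S) = 3 - S
r(O) = -10 (r(O) = 3 - 1*13 = 3 - 13 = -10)
r(437) + 457260 = -10 + 457260 = 457250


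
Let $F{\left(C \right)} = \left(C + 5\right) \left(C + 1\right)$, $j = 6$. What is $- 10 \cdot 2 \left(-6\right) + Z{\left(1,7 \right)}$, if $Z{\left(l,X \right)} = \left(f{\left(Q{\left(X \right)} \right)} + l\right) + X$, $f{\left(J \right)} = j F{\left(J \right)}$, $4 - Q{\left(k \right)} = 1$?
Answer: $320$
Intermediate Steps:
$F{\left(C \right)} = \left(1 + C\right) \left(5 + C\right)$ ($F{\left(C \right)} = \left(5 + C\right) \left(1 + C\right) = \left(1 + C\right) \left(5 + C\right)$)
$Q{\left(k \right)} = 3$ ($Q{\left(k \right)} = 4 - 1 = 3$)
$f{\left(J \right)} = 30 + 6 J^{2} + 36 J$ ($f{\left(J \right)} = 6 \left(5 + J^{2} + 6 J\right) = 30 + 6 J^{2} + 36 J$)
$Z{\left(l,X \right)} = 192 + X + l$ ($Z{\left(l,X \right)} = \left(\left(30 + 6 \cdot 3^{2} + 36 \cdot 3\right) + l\right) + X = \left(\left(30 + 6 \cdot 9 + 108\right) + l\right) + X = \left(\left(30 + 54 + 108\right) + l\right) + X = \left(192 + l\right) + X = 192 + X + l$)
$- 10 \cdot 2 \left(-6\right) + Z{\left(1,7 \right)} = - 10 \cdot 2 \left(-6\right) + \left(192 + 7 + 1\right) = \left(-10\right) \left(-12\right) + 200 = 120 + 200 = 320$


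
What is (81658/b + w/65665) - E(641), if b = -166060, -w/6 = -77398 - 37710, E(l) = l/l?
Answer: 427924367/47410130 ≈ 9.0260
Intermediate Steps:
E(l) = 1
w = 690648 (w = -6*(-77398 - 37710) = -6*(-115108) = 690648)
(81658/b + w/65665) - E(641) = (81658/(-166060) + 690648/65665) - 1*1 = (81658*(-1/166060) + 690648*(1/65665)) - 1 = (-40829/83030 + 690648/65665) - 1 = 475334497/47410130 - 1 = 427924367/47410130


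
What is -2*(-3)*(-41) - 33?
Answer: -279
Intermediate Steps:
-2*(-3)*(-41) - 33 = 6*(-41) - 33 = -246 - 33 = -279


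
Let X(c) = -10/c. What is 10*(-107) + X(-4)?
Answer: -2135/2 ≈ -1067.5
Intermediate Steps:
10*(-107) + X(-4) = 10*(-107) - 10/(-4) = -1070 - 10*(-¼) = -1070 + 5/2 = -2135/2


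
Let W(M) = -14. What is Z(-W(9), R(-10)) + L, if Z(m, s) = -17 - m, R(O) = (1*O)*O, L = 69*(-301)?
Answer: -20800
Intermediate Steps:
L = -20769
R(O) = O**2 (R(O) = O*O = O**2)
Z(-W(9), R(-10)) + L = (-17 - (-1)*(-14)) - 20769 = (-17 - 1*14) - 20769 = (-17 - 14) - 20769 = -31 - 20769 = -20800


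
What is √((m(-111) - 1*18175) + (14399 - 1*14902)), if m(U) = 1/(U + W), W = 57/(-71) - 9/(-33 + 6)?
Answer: 3*I*√1169928323609/23743 ≈ 136.67*I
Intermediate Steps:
W = -100/213 (W = 57*(-1/71) - 9/(-27) = -57/71 - 9*(-1/27) = -57/71 + ⅓ = -100/213 ≈ -0.46948)
m(U) = 1/(-100/213 + U) (m(U) = 1/(U - 100/213) = 1/(-100/213 + U))
√((m(-111) - 1*18175) + (14399 - 1*14902)) = √((213/(-100 + 213*(-111)) - 1*18175) + (14399 - 1*14902)) = √((213/(-100 - 23643) - 18175) + (14399 - 14902)) = √((213/(-23743) - 18175) - 503) = √((213*(-1/23743) - 18175) - 503) = √((-213/23743 - 18175) - 503) = √(-431529238/23743 - 503) = √(-443471967/23743) = 3*I*√1169928323609/23743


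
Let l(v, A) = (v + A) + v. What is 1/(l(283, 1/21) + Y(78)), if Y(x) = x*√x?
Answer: -249627/67976663 + 34398*√78/67976663 ≈ 0.00079686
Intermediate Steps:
Y(x) = x^(3/2)
l(v, A) = A + 2*v (l(v, A) = (A + v) + v = A + 2*v)
1/(l(283, 1/21) + Y(78)) = 1/((1/21 + 2*283) + 78^(3/2)) = 1/((1/21 + 566) + 78*√78) = 1/(11887/21 + 78*√78)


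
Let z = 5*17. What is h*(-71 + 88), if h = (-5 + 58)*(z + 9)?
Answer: 84694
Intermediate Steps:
z = 85
h = 4982 (h = (-5 + 58)*(85 + 9) = 53*94 = 4982)
h*(-71 + 88) = 4982*(-71 + 88) = 4982*17 = 84694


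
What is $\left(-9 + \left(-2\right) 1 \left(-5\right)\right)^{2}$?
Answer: $1$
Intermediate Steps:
$\left(-9 + \left(-2\right) 1 \left(-5\right)\right)^{2} = \left(-9 - -10\right)^{2} = \left(-9 + 10\right)^{2} = 1^{2} = 1$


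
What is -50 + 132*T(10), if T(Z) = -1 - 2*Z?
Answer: -2822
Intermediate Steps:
-50 + 132*T(10) = -50 + 132*(-1 - 2*10) = -50 + 132*(-1 - 20) = -50 + 132*(-21) = -50 - 2772 = -2822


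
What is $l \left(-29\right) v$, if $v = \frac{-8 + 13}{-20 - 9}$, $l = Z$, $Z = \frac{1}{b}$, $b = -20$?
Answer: $- \frac{1}{4} \approx -0.25$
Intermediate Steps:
$Z = - \frac{1}{20}$ ($Z = \frac{1}{-20} = - \frac{1}{20} \approx -0.05$)
$l = - \frac{1}{20} \approx -0.05$
$v = - \frac{5}{29}$ ($v = \frac{5}{-29} = 5 \left(- \frac{1}{29}\right) = - \frac{5}{29} \approx -0.17241$)
$l \left(-29\right) v = \left(- \frac{1}{20}\right) \left(-29\right) \left(- \frac{5}{29}\right) = \frac{29}{20} \left(- \frac{5}{29}\right) = - \frac{1}{4}$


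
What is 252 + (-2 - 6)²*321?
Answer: 20796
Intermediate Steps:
252 + (-2 - 6)²*321 = 252 + (-8)²*321 = 252 + 64*321 = 252 + 20544 = 20796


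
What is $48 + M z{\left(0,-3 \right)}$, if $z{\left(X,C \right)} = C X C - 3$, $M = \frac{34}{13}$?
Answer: $\frac{522}{13} \approx 40.154$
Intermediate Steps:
$M = \frac{34}{13}$ ($M = 34 \cdot \frac{1}{13} = \frac{34}{13} \approx 2.6154$)
$z{\left(X,C \right)} = -3 + X C^{2}$ ($z{\left(X,C \right)} = X C^{2} - 3 = -3 + X C^{2}$)
$48 + M z{\left(0,-3 \right)} = 48 + \frac{34 \left(-3 + 0 \left(-3\right)^{2}\right)}{13} = 48 + \frac{34 \left(-3 + 0 \cdot 9\right)}{13} = 48 + \frac{34 \left(-3 + 0\right)}{13} = 48 + \frac{34}{13} \left(-3\right) = 48 - \frac{102}{13} = \frac{522}{13}$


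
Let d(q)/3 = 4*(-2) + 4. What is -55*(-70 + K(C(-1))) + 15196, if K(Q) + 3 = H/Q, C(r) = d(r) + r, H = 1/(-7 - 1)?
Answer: 1997889/104 ≈ 19210.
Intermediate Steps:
d(q) = -12 (d(q) = 3*(4*(-2) + 4) = 3*(-8 + 4) = 3*(-4) = -12)
H = -1/8 (H = 1/(-8) = -1/8 ≈ -0.12500)
C(r) = -12 + r
K(Q) = -3 - 1/(8*Q)
-55*(-70 + K(C(-1))) + 15196 = -55*(-70 + (-3 - 1/(8*(-12 - 1)))) + 15196 = -55*(-70 + (-3 - 1/8/(-13))) + 15196 = -55*(-70 + (-3 - 1/8*(-1/13))) + 15196 = -55*(-70 + (-3 + 1/104)) + 15196 = -55*(-70 - 311/104) + 15196 = -55*(-7591/104) + 15196 = 417505/104 + 15196 = 1997889/104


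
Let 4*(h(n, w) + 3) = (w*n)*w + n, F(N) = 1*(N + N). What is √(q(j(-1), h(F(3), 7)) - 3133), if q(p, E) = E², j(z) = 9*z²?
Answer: √2051 ≈ 45.288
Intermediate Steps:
F(N) = 2*N (F(N) = 1*(2*N) = 2*N)
h(n, w) = -3 + n/4 + n*w²/4 (h(n, w) = -3 + ((w*n)*w + n)/4 = -3 + ((n*w)*w + n)/4 = -3 + (n*w² + n)/4 = -3 + (n + n*w²)/4 = -3 + (n/4 + n*w²/4) = -3 + n/4 + n*w²/4)
√(q(j(-1), h(F(3), 7)) - 3133) = √((-3 + (2*3)/4 + (¼)*(2*3)*7²)² - 3133) = √((-3 + (¼)*6 + (¼)*6*49)² - 3133) = √((-3 + 3/2 + 147/2)² - 3133) = √(72² - 3133) = √(5184 - 3133) = √2051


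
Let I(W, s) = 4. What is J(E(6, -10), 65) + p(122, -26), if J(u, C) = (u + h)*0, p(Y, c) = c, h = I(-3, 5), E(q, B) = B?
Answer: -26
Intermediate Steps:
h = 4
J(u, C) = 0 (J(u, C) = (u + 4)*0 = (4 + u)*0 = 0)
J(E(6, -10), 65) + p(122, -26) = 0 - 26 = -26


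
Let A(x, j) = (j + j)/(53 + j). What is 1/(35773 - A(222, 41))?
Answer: 47/1681290 ≈ 2.7955e-5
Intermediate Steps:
A(x, j) = 2*j/(53 + j) (A(x, j) = (2*j)/(53 + j) = 2*j/(53 + j))
1/(35773 - A(222, 41)) = 1/(35773 - 2*41/(53 + 41)) = 1/(35773 - 2*41/94) = 1/(35773 - 1*41/47) = 1/(35773 - 41/47) = 1/(1681290/47) = 47/1681290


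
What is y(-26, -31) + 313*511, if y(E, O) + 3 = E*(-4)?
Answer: 160044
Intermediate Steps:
y(E, O) = -3 - 4*E (y(E, O) = -3 + E*(-4) = -3 - 4*E)
y(-26, -31) + 313*511 = (-3 - 4*(-26)) + 313*511 = (-3 + 104) + 159943 = 101 + 159943 = 160044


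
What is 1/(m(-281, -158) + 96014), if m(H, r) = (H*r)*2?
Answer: 1/184810 ≈ 5.4110e-6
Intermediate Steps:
m(H, r) = 2*H*r
1/(m(-281, -158) + 96014) = 1/(2*(-281)*(-158) + 96014) = 1/(88796 + 96014) = 1/184810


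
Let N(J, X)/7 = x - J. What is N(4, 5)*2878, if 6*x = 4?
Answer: -201460/3 ≈ -67153.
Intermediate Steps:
x = ⅔ (x = (⅙)*4 = ⅔ ≈ 0.66667)
N(J, X) = 14/3 - 7*J (N(J, X) = 7*(⅔ - J) = 14/3 - 7*J)
N(4, 5)*2878 = (14/3 - 7*4)*2878 = (14/3 - 28)*2878 = -70/3*2878 = -201460/3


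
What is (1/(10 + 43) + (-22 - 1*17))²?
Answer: 4268356/2809 ≈ 1519.5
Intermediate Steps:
(1/(10 + 43) + (-22 - 1*17))² = (1/53 + (-22 - 17))² = (1/53 - 39)² = (-2066/53)² = 4268356/2809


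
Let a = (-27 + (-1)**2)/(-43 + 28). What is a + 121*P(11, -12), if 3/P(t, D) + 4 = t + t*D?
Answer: -439/375 ≈ -1.1707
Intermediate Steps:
P(t, D) = 3/(-4 + t + D*t) (P(t, D) = 3/(-4 + (t + t*D)) = 3/(-4 + (t + D*t)) = 3/(-4 + t + D*t))
a = 26/15 (a = (-27 + 1)/(-15) = -26*(-1/15) = 26/15 ≈ 1.7333)
a + 121*P(11, -12) = 26/15 + 121*(3/(-4 + 11 - 12*11)) = 26/15 + 121*(3/(-4 + 11 - 132)) = 26/15 + 121*(3/(-125)) = 26/15 + 121*(3*(-1/125)) = 26/15 + 121*(-3/125) = 26/15 - 363/125 = -439/375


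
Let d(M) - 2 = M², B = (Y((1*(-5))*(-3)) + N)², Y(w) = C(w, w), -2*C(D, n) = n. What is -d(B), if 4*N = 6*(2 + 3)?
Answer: -2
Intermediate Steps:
N = 15/2 (N = (6*(2 + 3))/4 = (6*5)/4 = (¼)*30 = 15/2 ≈ 7.5000)
C(D, n) = -n/2
Y(w) = -w/2
B = 0 (B = (-1*(-5)*(-3)/2 + 15/2)² = (-(-5)*(-3)/2 + 15/2)² = (-½*15 + 15/2)² = (-15/2 + 15/2)² = 0² = 0)
d(M) = 2 + M²
-d(B) = -(2 + 0²) = -(2 + 0) = -1*2 = -2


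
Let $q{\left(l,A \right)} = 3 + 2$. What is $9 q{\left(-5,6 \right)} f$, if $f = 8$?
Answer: $360$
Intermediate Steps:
$q{\left(l,A \right)} = 5$
$9 q{\left(-5,6 \right)} f = 9 \cdot 5 \cdot 8 = 45 \cdot 8 = 360$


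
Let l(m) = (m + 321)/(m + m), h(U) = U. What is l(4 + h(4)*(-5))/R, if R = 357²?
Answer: -305/4078368 ≈ -7.4785e-5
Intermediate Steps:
R = 127449
l(m) = (321 + m)/(2*m) (l(m) = (321 + m)/((2*m)) = (321 + m)*(1/(2*m)) = (321 + m)/(2*m))
l(4 + h(4)*(-5))/R = ((321 + (4 + 4*(-5)))/(2*(4 + 4*(-5))))/127449 = ((321 + (4 - 20))/(2*(4 - 20)))*(1/127449) = ((½)*(321 - 16)/(-16))*(1/127449) = ((½)*(-1/16)*305)*(1/127449) = -305/32*1/127449 = -305/4078368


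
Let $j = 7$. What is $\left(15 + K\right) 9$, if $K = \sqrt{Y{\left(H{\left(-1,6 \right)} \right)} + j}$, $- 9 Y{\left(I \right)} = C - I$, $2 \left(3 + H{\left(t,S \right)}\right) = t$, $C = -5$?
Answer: $135 + \frac{3 \sqrt{258}}{2} \approx 159.09$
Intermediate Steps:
$H{\left(t,S \right)} = -3 + \frac{t}{2}$
$Y{\left(I \right)} = \frac{5}{9} + \frac{I}{9}$ ($Y{\left(I \right)} = - \frac{-5 - I}{9} = \frac{5}{9} + \frac{I}{9}$)
$K = \frac{\sqrt{258}}{6}$ ($K = \sqrt{\left(\frac{5}{9} + \frac{-3 + \frac{1}{2} \left(-1\right)}{9}\right) + 7} = \sqrt{\left(\frac{5}{9} + \frac{-3 - \frac{1}{2}}{9}\right) + 7} = \sqrt{\left(\frac{5}{9} + \frac{1}{9} \left(- \frac{7}{2}\right)\right) + 7} = \sqrt{\left(\frac{5}{9} - \frac{7}{18}\right) + 7} = \sqrt{\frac{1}{6} + 7} = \sqrt{\frac{43}{6}} = \frac{\sqrt{258}}{6} \approx 2.6771$)
$\left(15 + K\right) 9 = \left(15 + \frac{\sqrt{258}}{6}\right) 9 = 135 + \frac{3 \sqrt{258}}{2}$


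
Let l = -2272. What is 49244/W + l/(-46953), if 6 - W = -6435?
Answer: 775595828/100808091 ≈ 7.6938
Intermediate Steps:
W = 6441 (W = 6 - 1*(-6435) = 6 + 6435 = 6441)
49244/W + l/(-46953) = 49244/6441 - 2272/(-46953) = 49244*(1/6441) - 2272*(-1/46953) = 49244/6441 + 2272/46953 = 775595828/100808091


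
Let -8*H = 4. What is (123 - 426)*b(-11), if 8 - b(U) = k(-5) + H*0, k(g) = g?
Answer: -3939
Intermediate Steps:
H = -1/2 (H = -1/8*4 = -1/2 ≈ -0.50000)
b(U) = 13 (b(U) = 8 - (-5 - 1/2*0) = 8 - (-5 + 0) = 8 - 1*(-5) = 8 + 5 = 13)
(123 - 426)*b(-11) = (123 - 426)*13 = -303*13 = -3939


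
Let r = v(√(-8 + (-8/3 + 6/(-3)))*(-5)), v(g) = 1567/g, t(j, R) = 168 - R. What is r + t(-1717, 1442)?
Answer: -1274 + 1567*I*√114/190 ≈ -1274.0 + 88.058*I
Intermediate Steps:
r = 1567*I*√114/190 (r = 1567/((√(-8 + (-8/3 + 6/(-3)))*(-5))) = 1567/((√(-8 + (-8*⅓ + 6*(-⅓)))*(-5))) = 1567/((√(-8 + (-8/3 - 2))*(-5))) = 1567/((√(-8 - 14/3)*(-5))) = 1567/((√(-38/3)*(-5))) = 1567/(((I*√114/3)*(-5))) = 1567/((-5*I*√114/3)) = 1567*(I*√114/190) = 1567*I*√114/190 ≈ 88.058*I)
r + t(-1717, 1442) = 1567*I*√114/190 + (168 - 1*1442) = 1567*I*√114/190 + (168 - 1442) = 1567*I*√114/190 - 1274 = -1274 + 1567*I*√114/190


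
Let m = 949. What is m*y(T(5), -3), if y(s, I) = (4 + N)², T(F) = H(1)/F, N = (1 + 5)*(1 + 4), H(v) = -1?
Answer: 1097044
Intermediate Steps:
N = 30 (N = 6*5 = 30)
T(F) = -1/F
y(s, I) = 1156 (y(s, I) = (4 + 30)² = 34² = 1156)
m*y(T(5), -3) = 949*1156 = 1097044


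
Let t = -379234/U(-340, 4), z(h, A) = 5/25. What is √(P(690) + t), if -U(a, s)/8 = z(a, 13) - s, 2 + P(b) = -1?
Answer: I*√18017947/38 ≈ 111.7*I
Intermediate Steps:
z(h, A) = ⅕ (z(h, A) = 5*(1/25) = ⅕)
P(b) = -3 (P(b) = -2 - 1 = -3)
U(a, s) = -8/5 + 8*s (U(a, s) = -8*(⅕ - s) = -8/5 + 8*s)
t = -948085/76 (t = -379234/(-8/5 + 8*4) = -379234/(-8/5 + 32) = -379234/152/5 = -379234*5/152 = -948085/76 ≈ -12475.)
√(P(690) + t) = √(-3 - 948085/76) = √(-948313/76) = I*√18017947/38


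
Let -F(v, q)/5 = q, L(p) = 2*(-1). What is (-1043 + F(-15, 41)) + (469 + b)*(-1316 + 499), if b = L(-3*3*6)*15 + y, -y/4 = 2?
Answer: -353375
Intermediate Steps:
y = -8 (y = -4*2 = -8)
L(p) = -2
F(v, q) = -5*q
b = -38 (b = -2*15 - 8 = -30 - 8 = -38)
(-1043 + F(-15, 41)) + (469 + b)*(-1316 + 499) = (-1043 - 5*41) + (469 - 38)*(-1316 + 499) = (-1043 - 205) + 431*(-817) = -1248 - 352127 = -353375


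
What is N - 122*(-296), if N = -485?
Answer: 35627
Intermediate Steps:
N - 122*(-296) = -485 - 122*(-296) = -485 + 36112 = 35627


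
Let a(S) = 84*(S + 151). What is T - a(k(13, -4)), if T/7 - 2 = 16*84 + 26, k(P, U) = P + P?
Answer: -5264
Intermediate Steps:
k(P, U) = 2*P
T = 9604 (T = 14 + 7*(16*84 + 26) = 14 + 7*(1344 + 26) = 14 + 7*1370 = 14 + 9590 = 9604)
a(S) = 12684 + 84*S (a(S) = 84*(151 + S) = 12684 + 84*S)
T - a(k(13, -4)) = 9604 - (12684 + 84*(2*13)) = 9604 - (12684 + 84*26) = 9604 - (12684 + 2184) = 9604 - 1*14868 = 9604 - 14868 = -5264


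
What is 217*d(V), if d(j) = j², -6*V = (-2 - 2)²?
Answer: 13888/9 ≈ 1543.1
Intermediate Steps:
V = -8/3 (V = -(-2 - 2)²/6 = -⅙*(-4)² = -⅙*16 = -8/3 ≈ -2.6667)
217*d(V) = 217*(-8/3)² = 217*(64/9) = 13888/9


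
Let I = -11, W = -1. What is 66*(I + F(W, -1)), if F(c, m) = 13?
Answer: 132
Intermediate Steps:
66*(I + F(W, -1)) = 66*(-11 + 13) = 66*2 = 132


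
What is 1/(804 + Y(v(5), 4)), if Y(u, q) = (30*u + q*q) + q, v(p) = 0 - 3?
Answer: 1/734 ≈ 0.0013624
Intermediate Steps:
v(p) = -3
Y(u, q) = q + q² + 30*u (Y(u, q) = (30*u + q²) + q = (q² + 30*u) + q = q + q² + 30*u)
1/(804 + Y(v(5), 4)) = 1/(804 + (4 + 4² + 30*(-3))) = 1/(804 + (4 + 16 - 90)) = 1/(804 - 70) = 1/734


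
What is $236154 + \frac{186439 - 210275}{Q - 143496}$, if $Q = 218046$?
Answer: $\frac{8802628432}{37275} \approx 2.3615 \cdot 10^{5}$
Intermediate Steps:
$236154 + \frac{186439 - 210275}{Q - 143496} = 236154 + \frac{186439 - 210275}{218046 - 143496} = 236154 - \frac{23836}{74550} = 236154 - \frac{11918}{37275} = \frac{8802628432}{37275}$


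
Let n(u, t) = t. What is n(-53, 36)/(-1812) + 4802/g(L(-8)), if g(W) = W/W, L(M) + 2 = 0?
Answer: 725099/151 ≈ 4802.0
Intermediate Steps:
L(M) = -2 (L(M) = -2 + 0 = -2)
g(W) = 1
n(-53, 36)/(-1812) + 4802/g(L(-8)) = 36/(-1812) + 4802/1 = 36*(-1/1812) + 4802*1 = -3/151 + 4802 = 725099/151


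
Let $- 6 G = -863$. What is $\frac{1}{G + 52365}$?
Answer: $\frac{6}{315053} \approx 1.9044 \cdot 10^{-5}$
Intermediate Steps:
$G = \frac{863}{6}$ ($G = \left(- \frac{1}{6}\right) \left(-863\right) = \frac{863}{6} \approx 143.83$)
$\frac{1}{G + 52365} = \frac{1}{\frac{863}{6} + 52365} = \frac{1}{\frac{315053}{6}} = \frac{6}{315053}$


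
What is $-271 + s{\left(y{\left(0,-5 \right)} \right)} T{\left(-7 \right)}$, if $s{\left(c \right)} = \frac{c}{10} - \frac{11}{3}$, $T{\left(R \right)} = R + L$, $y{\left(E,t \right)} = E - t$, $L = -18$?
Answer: $- \frac{1151}{6} \approx -191.83$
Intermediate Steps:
$T{\left(R \right)} = -18 + R$ ($T{\left(R \right)} = R - 18 = -18 + R$)
$s{\left(c \right)} = - \frac{11}{3} + \frac{c}{10}$ ($s{\left(c \right)} = c \frac{1}{10} - \frac{11}{3} = \frac{c}{10} - \frac{11}{3} = - \frac{11}{3} + \frac{c}{10}$)
$-271 + s{\left(y{\left(0,-5 \right)} \right)} T{\left(-7 \right)} = -271 + \left(- \frac{11}{3} + \frac{0 - -5}{10}\right) \left(-18 - 7\right) = -271 + \left(- \frac{11}{3} + \frac{0 + 5}{10}\right) \left(-25\right) = -271 + \left(- \frac{11}{3} + \frac{1}{10} \cdot 5\right) \left(-25\right) = -271 + \left(- \frac{11}{3} + \frac{1}{2}\right) \left(-25\right) = -271 - - \frac{475}{6} = -271 + \frac{475}{6} = - \frac{1151}{6}$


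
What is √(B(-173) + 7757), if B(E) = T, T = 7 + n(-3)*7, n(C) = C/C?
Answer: √7771 ≈ 88.153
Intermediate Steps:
n(C) = 1
T = 14 (T = 7 + 1*7 = 7 + 7 = 14)
B(E) = 14
√(B(-173) + 7757) = √(14 + 7757) = √7771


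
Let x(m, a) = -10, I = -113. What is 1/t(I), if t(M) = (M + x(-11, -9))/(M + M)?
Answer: 226/123 ≈ 1.8374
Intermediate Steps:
t(M) = (-10 + M)/(2*M) (t(M) = (M - 10)/(M + M) = (-10 + M)/((2*M)) = (-10 + M)*(1/(2*M)) = (-10 + M)/(2*M))
1/t(I) = 1/((½)*(-10 - 113)/(-113)) = 1/((½)*(-1/113)*(-123)) = 1/(123/226) = 226/123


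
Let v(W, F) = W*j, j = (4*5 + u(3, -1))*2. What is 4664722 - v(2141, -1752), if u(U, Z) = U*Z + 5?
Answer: 4570518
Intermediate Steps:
u(U, Z) = 5 + U*Z
j = 44 (j = (4*5 + (5 + 3*(-1)))*2 = (20 + (5 - 3))*2 = (20 + 2)*2 = 22*2 = 44)
v(W, F) = 44*W (v(W, F) = W*44 = 44*W)
4664722 - v(2141, -1752) = 4664722 - 44*2141 = 4664722 - 1*94204 = 4664722 - 94204 = 4570518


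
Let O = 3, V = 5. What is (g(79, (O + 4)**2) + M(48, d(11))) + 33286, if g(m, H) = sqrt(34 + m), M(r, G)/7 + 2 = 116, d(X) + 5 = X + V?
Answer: 34084 + sqrt(113) ≈ 34095.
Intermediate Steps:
d(X) = X (d(X) = -5 + (X + 5) = -5 + (5 + X) = X)
M(r, G) = 798 (M(r, G) = -14 + 7*116 = -14 + 812 = 798)
(g(79, (O + 4)**2) + M(48, d(11))) + 33286 = (sqrt(34 + 79) + 798) + 33286 = (sqrt(113) + 798) + 33286 = (798 + sqrt(113)) + 33286 = 34084 + sqrt(113)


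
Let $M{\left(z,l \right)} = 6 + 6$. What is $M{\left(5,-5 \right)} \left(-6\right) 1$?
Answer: $-72$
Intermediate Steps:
$M{\left(z,l \right)} = 12$
$M{\left(5,-5 \right)} \left(-6\right) 1 = 12 \left(-6\right) 1 = \left(-72\right) 1 = -72$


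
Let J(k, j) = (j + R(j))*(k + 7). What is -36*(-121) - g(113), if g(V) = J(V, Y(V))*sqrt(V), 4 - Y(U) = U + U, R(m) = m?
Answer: 4356 + 53280*sqrt(113) ≈ 5.7073e+5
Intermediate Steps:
Y(U) = 4 - 2*U (Y(U) = 4 - (U + U) = 4 - 2*U)
J(k, j) = 2*j*(7 + k) (J(k, j) = (j + j)*(k + 7) = (2*j)*(7 + k) = 2*j*(7 + k))
g(V) = 2*sqrt(V)*(4 - 2*V)*(7 + V) (g(V) = (2*(4 - 2*V)*(7 + V))*sqrt(V) = 2*sqrt(V)*(4 - 2*V)*(7 + V))
-36*(-121) - g(113) = -36*(-121) - 4*sqrt(113)*(14 - 1*113**2 - 5*113) = 4356 - 4*sqrt(113)*(14 - 1*12769 - 565) = 4356 - 4*sqrt(113)*(14 - 12769 - 565) = 4356 - 4*sqrt(113)*(-13320) = 4356 - (-53280)*sqrt(113) = 4356 + 53280*sqrt(113)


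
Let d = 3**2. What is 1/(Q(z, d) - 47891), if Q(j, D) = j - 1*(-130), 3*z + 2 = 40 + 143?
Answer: -3/143102 ≈ -2.0964e-5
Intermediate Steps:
z = 181/3 (z = -2/3 + (40 + 143)/3 = -2/3 + (1/3)*183 = -2/3 + 61 = 181/3 ≈ 60.333)
d = 9
Q(j, D) = 130 + j (Q(j, D) = j + 130 = 130 + j)
1/(Q(z, d) - 47891) = 1/((130 + 181/3) - 47891) = 1/(571/3 - 47891) = 1/(-143102/3) = -3/143102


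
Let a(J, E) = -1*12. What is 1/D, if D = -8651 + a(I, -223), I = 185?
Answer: -1/8663 ≈ -0.00011543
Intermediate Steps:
a(J, E) = -12
D = -8663 (D = -8651 - 12 = -8663)
1/D = 1/(-8663) = -1/8663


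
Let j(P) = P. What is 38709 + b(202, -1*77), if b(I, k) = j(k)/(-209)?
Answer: 735478/19 ≈ 38709.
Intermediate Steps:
b(I, k) = -k/209 (b(I, k) = k/(-209) = k*(-1/209) = -k/209)
38709 + b(202, -1*77) = 38709 - (-1)*77/209 = 38709 - 1/209*(-77) = 38709 + 7/19 = 735478/19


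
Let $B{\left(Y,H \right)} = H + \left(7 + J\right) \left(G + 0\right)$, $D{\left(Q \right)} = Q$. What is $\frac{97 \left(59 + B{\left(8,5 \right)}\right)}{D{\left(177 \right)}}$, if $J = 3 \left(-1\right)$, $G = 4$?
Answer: $\frac{7760}{177} \approx 43.842$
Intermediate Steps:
$J = -3$
$B{\left(Y,H \right)} = 16 + H$ ($B{\left(Y,H \right)} = H + \left(7 - 3\right) \left(4 + 0\right) = H + 4 \cdot 4 = H + 16 = 16 + H$)
$\frac{97 \left(59 + B{\left(8,5 \right)}\right)}{D{\left(177 \right)}} = \frac{97 \left(59 + \left(16 + 5\right)\right)}{177} = 97 \left(59 + 21\right) \frac{1}{177} = 97 \cdot 80 \cdot \frac{1}{177} = 7760 \cdot \frac{1}{177} = \frac{7760}{177}$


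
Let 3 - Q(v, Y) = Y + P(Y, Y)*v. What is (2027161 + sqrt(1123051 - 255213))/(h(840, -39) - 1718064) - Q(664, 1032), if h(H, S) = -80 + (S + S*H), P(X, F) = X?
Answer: 1201629882050/1750943 - sqrt(867838)/1750943 ≈ 6.8628e+5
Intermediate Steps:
h(H, S) = -80 + S + H*S (h(H, S) = -80 + (S + H*S) = -80 + S + H*S)
Q(v, Y) = 3 - Y - Y*v (Q(v, Y) = 3 - (Y + Y*v) = 3 + (-Y - Y*v) = 3 - Y - Y*v)
(2027161 + sqrt(1123051 - 255213))/(h(840, -39) - 1718064) - Q(664, 1032) = (2027161 + sqrt(1123051 - 255213))/((-80 - 39 + 840*(-39)) - 1718064) - (3 - 1*1032 - 1*1032*664) = (2027161 + sqrt(867838))/((-80 - 39 - 32760) - 1718064) - (3 - 1032 - 685248) = (2027161 + sqrt(867838))/(-32879 - 1718064) - 1*(-686277) = (2027161 + sqrt(867838))/(-1750943) + 686277 = (2027161 + sqrt(867838))*(-1/1750943) + 686277 = (-2027161/1750943 - sqrt(867838)/1750943) + 686277 = 1201629882050/1750943 - sqrt(867838)/1750943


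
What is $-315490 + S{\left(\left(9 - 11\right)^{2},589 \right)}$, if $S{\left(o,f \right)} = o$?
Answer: $-315486$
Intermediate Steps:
$-315490 + S{\left(\left(9 - 11\right)^{2},589 \right)} = -315490 + \left(9 - 11\right)^{2} = -315490 + \left(-2\right)^{2} = -315490 + 4 = -315486$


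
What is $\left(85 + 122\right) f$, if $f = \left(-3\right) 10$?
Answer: $-6210$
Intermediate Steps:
$f = -30$
$\left(85 + 122\right) f = \left(85 + 122\right) \left(-30\right) = 207 \left(-30\right) = -6210$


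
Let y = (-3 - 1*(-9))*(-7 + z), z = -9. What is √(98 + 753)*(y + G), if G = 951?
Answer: 855*√851 ≈ 24942.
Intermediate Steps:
y = -96 (y = (-3 - 1*(-9))*(-7 - 9) = (-3 + 9)*(-16) = 6*(-16) = -96)
√(98 + 753)*(y + G) = √(98 + 753)*(-96 + 951) = √851*855 = 855*√851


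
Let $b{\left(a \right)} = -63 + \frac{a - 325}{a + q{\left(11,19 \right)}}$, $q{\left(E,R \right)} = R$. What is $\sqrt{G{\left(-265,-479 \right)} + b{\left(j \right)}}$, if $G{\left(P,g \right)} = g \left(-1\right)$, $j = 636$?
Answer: $\frac{\sqrt{178678105}}{655} \approx 20.408$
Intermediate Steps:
$b{\left(a \right)} = -63 + \frac{-325 + a}{19 + a}$ ($b{\left(a \right)} = -63 + \frac{a - 325}{a + 19} = -63 + \frac{-325 + a}{19 + a}$)
$G{\left(P,g \right)} = - g$
$\sqrt{G{\left(-265,-479 \right)} + b{\left(j \right)}} = \sqrt{\left(-1\right) \left(-479\right) + \frac{2 \left(-761 - 19716\right)}{19 + 636}} = \sqrt{479 + \frac{2 \left(-761 - 19716\right)}{655}} = \sqrt{479 + 2 \cdot \frac{1}{655} \left(-20477\right)} = \sqrt{479 - \frac{40954}{655}} = \sqrt{\frac{272791}{655}} = \frac{\sqrt{178678105}}{655}$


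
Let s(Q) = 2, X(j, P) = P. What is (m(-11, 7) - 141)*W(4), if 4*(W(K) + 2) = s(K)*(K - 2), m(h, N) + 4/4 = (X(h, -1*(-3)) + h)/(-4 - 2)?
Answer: 422/3 ≈ 140.67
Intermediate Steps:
m(h, N) = -3/2 - h/6 (m(h, N) = -1 + (-1*(-3) + h)/(-4 - 2) = -1 + (3 + h)/(-6) = -1 + (3 + h)*(-⅙) = -1 + (-½ - h/6) = -3/2 - h/6)
W(K) = -3 + K/2 (W(K) = -2 + (2*(K - 2))/4 = -2 + (2*(-2 + K))/4 = -2 + (-4 + 2*K)/4 = -2 + (-1 + K/2) = -3 + K/2)
(m(-11, 7) - 141)*W(4) = ((-3/2 - ⅙*(-11)) - 141)*(-3 + (½)*4) = ((-3/2 + 11/6) - 141)*(-3 + 2) = (⅓ - 141)*(-1) = -422/3*(-1) = 422/3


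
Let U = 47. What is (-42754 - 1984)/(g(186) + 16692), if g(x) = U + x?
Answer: -44738/16925 ≈ -2.6433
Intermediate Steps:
g(x) = 47 + x
(-42754 - 1984)/(g(186) + 16692) = (-42754 - 1984)/((47 + 186) + 16692) = -44738/(233 + 16692) = -44738/16925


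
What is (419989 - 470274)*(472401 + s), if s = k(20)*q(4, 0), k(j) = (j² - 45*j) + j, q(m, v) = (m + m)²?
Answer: -22209929085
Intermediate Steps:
q(m, v) = 4*m² (q(m, v) = (2*m)² = 4*m²)
k(j) = j² - 44*j
s = -30720 (s = (20*(-44 + 20))*(4*4²) = (20*(-24))*(4*16) = -480*64 = -30720)
(419989 - 470274)*(472401 + s) = (419989 - 470274)*(472401 - 30720) = -50285*441681 = -22209929085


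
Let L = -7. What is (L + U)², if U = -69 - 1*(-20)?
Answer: 3136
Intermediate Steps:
U = -49 (U = -69 + 20 = -49)
(L + U)² = (-7 - 49)² = (-56)² = 3136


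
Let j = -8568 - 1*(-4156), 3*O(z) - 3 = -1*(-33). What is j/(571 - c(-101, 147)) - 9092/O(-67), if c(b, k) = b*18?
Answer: -5443433/7167 ≈ -759.51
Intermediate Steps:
O(z) = 12 (O(z) = 1 + (-1*(-33))/3 = 1 + (⅓)*33 = 1 + 11 = 12)
c(b, k) = 18*b
j = -4412 (j = -8568 + 4156 = -4412)
j/(571 - c(-101, 147)) - 9092/O(-67) = -4412/(571 - 18*(-101)) - 9092/12 = -4412/(571 - 1*(-1818)) - 9092*1/12 = -4412/(571 + 1818) - 2273/3 = -4412/2389 - 2273/3 = -5443433/7167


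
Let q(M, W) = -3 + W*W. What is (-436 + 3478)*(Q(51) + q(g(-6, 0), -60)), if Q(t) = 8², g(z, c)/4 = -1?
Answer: 11136762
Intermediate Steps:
g(z, c) = -4 (g(z, c) = 4*(-1) = -4)
q(M, W) = -3 + W²
Q(t) = 64
(-436 + 3478)*(Q(51) + q(g(-6, 0), -60)) = (-436 + 3478)*(64 + (-3 + (-60)²)) = 3042*(64 + (-3 + 3600)) = 3042*(64 + 3597) = 3042*3661 = 11136762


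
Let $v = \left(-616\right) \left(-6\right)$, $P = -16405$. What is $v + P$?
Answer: $-12709$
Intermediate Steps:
$v = 3696$
$v + P = 3696 - 16405 = -12709$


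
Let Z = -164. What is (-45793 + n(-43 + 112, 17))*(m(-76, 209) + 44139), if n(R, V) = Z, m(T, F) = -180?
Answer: -2020223763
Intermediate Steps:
n(R, V) = -164
(-45793 + n(-43 + 112, 17))*(m(-76, 209) + 44139) = (-45793 - 164)*(-180 + 44139) = -45957*43959 = -2020223763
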